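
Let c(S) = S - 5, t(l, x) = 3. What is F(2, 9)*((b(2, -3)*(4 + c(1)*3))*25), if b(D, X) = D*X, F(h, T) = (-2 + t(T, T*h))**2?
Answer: 1200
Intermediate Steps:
F(h, T) = 1 (F(h, T) = (-2 + 3)**2 = 1**2 = 1)
c(S) = -5 + S
F(2, 9)*((b(2, -3)*(4 + c(1)*3))*25) = 1*(((2*(-3))*(4 + (-5 + 1)*3))*25) = 1*(-6*(4 - 4*3)*25) = 1*(-6*(4 - 12)*25) = 1*(-6*(-8)*25) = 1*(48*25) = 1*1200 = 1200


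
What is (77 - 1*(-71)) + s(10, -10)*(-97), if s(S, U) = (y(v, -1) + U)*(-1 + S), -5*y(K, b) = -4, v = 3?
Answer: 40898/5 ≈ 8179.6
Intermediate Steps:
y(K, b) = 4/5 (y(K, b) = -1/5*(-4) = 4/5)
s(S, U) = (-1 + S)*(4/5 + U) (s(S, U) = (4/5 + U)*(-1 + S) = (-1 + S)*(4/5 + U))
(77 - 1*(-71)) + s(10, -10)*(-97) = (77 - 1*(-71)) + (-4/5 - 1*(-10) + (4/5)*10 + 10*(-10))*(-97) = (77 + 71) + (-4/5 + 10 + 8 - 100)*(-97) = 148 - 414/5*(-97) = 148 + 40158/5 = 40898/5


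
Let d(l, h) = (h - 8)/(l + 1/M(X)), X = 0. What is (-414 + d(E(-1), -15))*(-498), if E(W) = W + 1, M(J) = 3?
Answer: 240534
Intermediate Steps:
E(W) = 1 + W
d(l, h) = (-8 + h)/(⅓ + l) (d(l, h) = (h - 8)/(l + 1/3) = (-8 + h)/(l + ⅓) = (-8 + h)/(⅓ + l))
(-414 + d(E(-1), -15))*(-498) = (-414 + 3*(-8 - 15)/(1 + 3*(1 - 1)))*(-498) = (-414 + 3*(-23)/(1 + 3*0))*(-498) = (-414 + 3*(-23)/(1 + 0))*(-498) = (-414 + 3*(-23)/1)*(-498) = (-414 + 3*1*(-23))*(-498) = (-414 - 69)*(-498) = -483*(-498) = 240534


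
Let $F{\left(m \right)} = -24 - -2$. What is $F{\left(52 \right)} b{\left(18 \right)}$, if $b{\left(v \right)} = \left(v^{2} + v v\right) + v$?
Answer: $-14652$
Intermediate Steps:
$b{\left(v \right)} = v + 2 v^{2}$ ($b{\left(v \right)} = \left(v^{2} + v^{2}\right) + v = 2 v^{2} + v = v + 2 v^{2}$)
$F{\left(m \right)} = -22$ ($F{\left(m \right)} = -24 + 2 = -22$)
$F{\left(52 \right)} b{\left(18 \right)} = - 22 \cdot 18 \left(1 + 2 \cdot 18\right) = - 22 \cdot 18 \left(1 + 36\right) = - 22 \cdot 18 \cdot 37 = \left(-22\right) 666 = -14652$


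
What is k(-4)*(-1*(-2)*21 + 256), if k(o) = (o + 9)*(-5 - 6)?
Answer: -16390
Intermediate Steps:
k(o) = -99 - 11*o (k(o) = (9 + o)*(-11) = -99 - 11*o)
k(-4)*(-1*(-2)*21 + 256) = (-99 - 11*(-4))*(-1*(-2)*21 + 256) = (-99 + 44)*(2*21 + 256) = -55*(42 + 256) = -55*298 = -16390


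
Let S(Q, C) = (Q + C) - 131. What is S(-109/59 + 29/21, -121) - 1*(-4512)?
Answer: 5277562/1239 ≈ 4259.5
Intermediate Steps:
S(Q, C) = -131 + C + Q (S(Q, C) = (C + Q) - 131 = -131 + C + Q)
S(-109/59 + 29/21, -121) - 1*(-4512) = (-131 - 121 + (-109/59 + 29/21)) - 1*(-4512) = (-131 - 121 + (-109*1/59 + 29*(1/21))) + 4512 = (-131 - 121 + (-109/59 + 29/21)) + 4512 = (-131 - 121 - 578/1239) + 4512 = -312806/1239 + 4512 = 5277562/1239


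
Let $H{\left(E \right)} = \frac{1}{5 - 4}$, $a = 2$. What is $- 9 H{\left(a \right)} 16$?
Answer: $-144$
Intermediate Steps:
$H{\left(E \right)} = 1$ ($H{\left(E \right)} = 1^{-1} = 1$)
$- 9 H{\left(a \right)} 16 = \left(-9\right) 1 \cdot 16 = \left(-9\right) 16 = -144$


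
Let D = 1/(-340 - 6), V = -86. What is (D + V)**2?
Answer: 885479049/119716 ≈ 7396.5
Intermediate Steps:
D = -1/346 (D = 1/(-346) = -1/346 ≈ -0.0028902)
(D + V)**2 = (-1/346 - 86)**2 = (-29757/346)**2 = 885479049/119716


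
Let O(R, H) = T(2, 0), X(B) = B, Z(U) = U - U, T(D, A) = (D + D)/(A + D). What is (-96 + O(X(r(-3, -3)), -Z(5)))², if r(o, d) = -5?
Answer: 8836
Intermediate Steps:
T(D, A) = 2*D/(A + D) (T(D, A) = (2*D)/(A + D) = 2*D/(A + D))
Z(U) = 0
O(R, H) = 2 (O(R, H) = 2*2/(0 + 2) = 2*2/2 = 2*2*(½) = 2)
(-96 + O(X(r(-3, -3)), -Z(5)))² = (-96 + 2)² = (-94)² = 8836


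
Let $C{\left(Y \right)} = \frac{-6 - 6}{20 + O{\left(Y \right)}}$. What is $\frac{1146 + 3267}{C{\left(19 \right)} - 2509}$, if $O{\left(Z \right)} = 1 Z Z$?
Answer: $- \frac{560451}{318647} \approx -1.7588$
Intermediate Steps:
$O{\left(Z \right)} = Z^{2}$ ($O{\left(Z \right)} = Z Z = Z^{2}$)
$C{\left(Y \right)} = - \frac{12}{20 + Y^{2}}$ ($C{\left(Y \right)} = \frac{-6 - 6}{20 + Y^{2}} = - \frac{12}{20 + Y^{2}}$)
$\frac{1146 + 3267}{C{\left(19 \right)} - 2509} = \frac{1146 + 3267}{- \frac{12}{20 + 19^{2}} - 2509} = \frac{4413}{- \frac{12}{20 + 361} - 2509} = \frac{4413}{- \frac{12}{381} - 2509} = \frac{4413}{\left(-12\right) \frac{1}{381} - 2509} = \frac{4413}{- \frac{4}{127} - 2509} = \frac{4413}{- \frac{318647}{127}} = 4413 \left(- \frac{127}{318647}\right) = - \frac{560451}{318647}$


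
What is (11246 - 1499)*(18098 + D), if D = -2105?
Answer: 155883771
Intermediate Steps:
(11246 - 1499)*(18098 + D) = (11246 - 1499)*(18098 - 2105) = 9747*15993 = 155883771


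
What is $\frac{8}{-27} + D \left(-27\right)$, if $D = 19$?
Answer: $- \frac{13859}{27} \approx -513.3$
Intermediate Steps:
$\frac{8}{-27} + D \left(-27\right) = \frac{8}{-27} + 19 \left(-27\right) = 8 \left(- \frac{1}{27}\right) - 513 = - \frac{8}{27} - 513 = - \frac{13859}{27}$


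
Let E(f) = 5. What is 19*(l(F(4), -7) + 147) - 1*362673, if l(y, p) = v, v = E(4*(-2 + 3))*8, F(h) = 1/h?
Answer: -359120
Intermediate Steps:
v = 40 (v = 5*8 = 40)
l(y, p) = 40
19*(l(F(4), -7) + 147) - 1*362673 = 19*(40 + 147) - 1*362673 = 19*187 - 362673 = 3553 - 362673 = -359120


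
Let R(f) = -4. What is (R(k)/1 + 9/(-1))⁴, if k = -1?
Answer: 28561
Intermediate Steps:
(R(k)/1 + 9/(-1))⁴ = (-4/1 + 9/(-1))⁴ = (-4*1 + 9*(-1))⁴ = (-4 - 9)⁴ = (-13)⁴ = 28561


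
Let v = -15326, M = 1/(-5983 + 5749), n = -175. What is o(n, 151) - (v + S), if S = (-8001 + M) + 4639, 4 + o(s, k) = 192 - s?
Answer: 4457935/234 ≈ 19051.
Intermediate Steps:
o(s, k) = 188 - s (o(s, k) = -4 + (192 - s) = 188 - s)
M = -1/234 (M = 1/(-234) = -1/234 ≈ -0.0042735)
S = -786709/234 (S = (-8001 - 1/234) + 4639 = -1872235/234 + 4639 = -786709/234 ≈ -3362.0)
o(n, 151) - (v + S) = (188 - 1*(-175)) - (-15326 - 786709/234) = (188 + 175) - 1*(-4372993/234) = 363 + 4372993/234 = 4457935/234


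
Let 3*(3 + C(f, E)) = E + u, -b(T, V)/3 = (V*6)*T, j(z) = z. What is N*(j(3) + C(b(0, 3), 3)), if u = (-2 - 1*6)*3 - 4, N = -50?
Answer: 1250/3 ≈ 416.67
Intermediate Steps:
u = -28 (u = (-2 - 6)*3 - 4 = -8*3 - 4 = -24 - 4 = -28)
b(T, V) = -18*T*V (b(T, V) = -3*V*6*T = -3*6*V*T = -18*T*V)
C(f, E) = -37/3 + E/3 (C(f, E) = -3 + (E - 28)/3 = -3 + (-28 + E)/3 = -3 + (-28/3 + E/3) = -37/3 + E/3)
N*(j(3) + C(b(0, 3), 3)) = -50*(3 + (-37/3 + (⅓)*3)) = -50*(3 + (-37/3 + 1)) = -50*(3 - 34/3) = -50*(-25/3) = 1250/3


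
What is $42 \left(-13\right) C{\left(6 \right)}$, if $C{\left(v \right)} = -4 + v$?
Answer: $-1092$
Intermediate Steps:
$42 \left(-13\right) C{\left(6 \right)} = 42 \left(-13\right) \left(-4 + 6\right) = \left(-546\right) 2 = -1092$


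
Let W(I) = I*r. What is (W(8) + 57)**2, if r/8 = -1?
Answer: 49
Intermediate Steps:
r = -8 (r = 8*(-1) = -8)
W(I) = -8*I (W(I) = I*(-8) = -8*I)
(W(8) + 57)**2 = (-8*8 + 57)**2 = (-64 + 57)**2 = (-7)**2 = 49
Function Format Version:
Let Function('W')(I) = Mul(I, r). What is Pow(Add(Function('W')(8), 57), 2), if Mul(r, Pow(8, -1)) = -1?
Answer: 49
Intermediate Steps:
r = -8 (r = Mul(8, -1) = -8)
Function('W')(I) = Mul(-8, I) (Function('W')(I) = Mul(I, -8) = Mul(-8, I))
Pow(Add(Function('W')(8), 57), 2) = Pow(Add(Mul(-8, 8), 57), 2) = Pow(Add(-64, 57), 2) = Pow(-7, 2) = 49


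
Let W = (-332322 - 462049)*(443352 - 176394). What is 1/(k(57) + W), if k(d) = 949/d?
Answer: -57/12087630523877 ≈ -4.7156e-12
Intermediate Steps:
W = -212063693418 (W = -794371*266958 = -212063693418)
1/(k(57) + W) = 1/(949/57 - 212063693418) = 1/(-12087630523877/57) = -57/12087630523877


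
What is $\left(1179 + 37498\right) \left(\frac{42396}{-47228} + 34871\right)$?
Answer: $\frac{15923757872746}{11807} \approx 1.3487 \cdot 10^{9}$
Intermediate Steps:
$\left(1179 + 37498\right) \left(\frac{42396}{-47228} + 34871\right) = 38677 \left(42396 \left(- \frac{1}{47228}\right) + 34871\right) = 38677 \left(- \frac{10599}{11807} + 34871\right) = 38677 \cdot \frac{411711298}{11807} = \frac{15923757872746}{11807}$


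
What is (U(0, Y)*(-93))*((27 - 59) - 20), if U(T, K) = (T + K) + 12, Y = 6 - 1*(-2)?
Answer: 96720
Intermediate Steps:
Y = 8 (Y = 6 + 2 = 8)
U(T, K) = 12 + K + T (U(T, K) = (K + T) + 12 = 12 + K + T)
(U(0, Y)*(-93))*((27 - 59) - 20) = ((12 + 8 + 0)*(-93))*((27 - 59) - 20) = (20*(-93))*(-32 - 20) = -1860*(-52) = 96720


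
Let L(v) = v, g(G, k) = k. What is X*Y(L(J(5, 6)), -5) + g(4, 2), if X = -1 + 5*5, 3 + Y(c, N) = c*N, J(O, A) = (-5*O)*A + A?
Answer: 17210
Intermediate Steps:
J(O, A) = A - 5*A*O (J(O, A) = -5*A*O + A = A - 5*A*O)
Y(c, N) = -3 + N*c (Y(c, N) = -3 + c*N = -3 + N*c)
X = 24 (X = -1 + 25 = 24)
X*Y(L(J(5, 6)), -5) + g(4, 2) = 24*(-3 - 30*(1 - 5*5)) + 2 = 24*(-3 - 30*(1 - 25)) + 2 = 24*(-3 - 30*(-24)) + 2 = 24*(-3 - 5*(-144)) + 2 = 24*(-3 + 720) + 2 = 24*717 + 2 = 17208 + 2 = 17210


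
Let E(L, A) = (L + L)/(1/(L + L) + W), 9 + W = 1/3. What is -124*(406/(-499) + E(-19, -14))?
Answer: -218155928/494509 ≈ -441.16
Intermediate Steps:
W = -26/3 (W = -9 + 1/3 = -9 + ⅓ = -26/3 ≈ -8.6667)
E(L, A) = 2*L/(-26/3 + 1/(2*L)) (E(L, A) = (L + L)/(1/(L + L) - 26/3) = (2*L)/(1/(2*L) - 26/3) = (2*L)/(-26/3 + 1/(2*L)) = 2*L/(-26/3 + 1/(2*L)))
-124*(406/(-499) + E(-19, -14)) = -124*(406/(-499) + 12*(-19)²/(3 - 52*(-19))) = -124*(406*(-1/499) + 12*361/(3 + 988)) = -124*(-406/499 + 12*361/991) = -124*(-406/499 + 12*361*(1/991)) = -124*(-406/499 + 4332/991) = -124*1759322/494509 = -218155928/494509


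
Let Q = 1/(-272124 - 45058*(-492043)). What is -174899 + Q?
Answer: -27295994209084573/156067182826 ≈ -1.7490e+5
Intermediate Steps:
Q = 1/156067182826 (Q = -1/492043/(-317182) = -1/317182*(-1/492043) = 1/156067182826 ≈ 6.4075e-12)
-174899 + Q = -174899 + 1/156067182826 = -27295994209084573/156067182826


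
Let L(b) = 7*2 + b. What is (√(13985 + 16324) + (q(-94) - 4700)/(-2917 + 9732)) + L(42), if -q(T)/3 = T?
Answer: 8026/145 + √30309 ≈ 229.45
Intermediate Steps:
L(b) = 14 + b
q(T) = -3*T
(√(13985 + 16324) + (q(-94) - 4700)/(-2917 + 9732)) + L(42) = (√(13985 + 16324) + (-3*(-94) - 4700)/(-2917 + 9732)) + (14 + 42) = (√30309 + (282 - 4700)/6815) + 56 = (√30309 - 4418*1/6815) + 56 = (√30309 - 94/145) + 56 = (-94/145 + √30309) + 56 = 8026/145 + √30309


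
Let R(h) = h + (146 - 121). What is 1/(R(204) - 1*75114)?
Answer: -1/74885 ≈ -1.3354e-5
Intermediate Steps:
R(h) = 25 + h (R(h) = h + 25 = 25 + h)
1/(R(204) - 1*75114) = 1/((25 + 204) - 1*75114) = 1/(229 - 75114) = 1/(-74885) = -1/74885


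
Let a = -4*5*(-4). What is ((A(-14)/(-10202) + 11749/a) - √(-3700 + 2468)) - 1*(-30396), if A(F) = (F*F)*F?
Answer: 12464041089/408080 - 4*I*√77 ≈ 30543.0 - 35.1*I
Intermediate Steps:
A(F) = F³ (A(F) = F²*F = F³)
a = 80 (a = -20*(-4) = 80)
((A(-14)/(-10202) + 11749/a) - √(-3700 + 2468)) - 1*(-30396) = (((-14)³/(-10202) + 11749/80) - √(-3700 + 2468)) - 1*(-30396) = ((-2744*(-1/10202) + 11749*(1/80)) - √(-1232)) + 30396 = ((1372/5101 + 11749/80) - 4*I*√77) + 30396 = (60041409/408080 - 4*I*√77) + 30396 = 12464041089/408080 - 4*I*√77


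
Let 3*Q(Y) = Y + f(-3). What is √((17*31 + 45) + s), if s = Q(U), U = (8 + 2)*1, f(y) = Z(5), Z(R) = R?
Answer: √577 ≈ 24.021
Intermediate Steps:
f(y) = 5
U = 10 (U = 10*1 = 10)
Q(Y) = 5/3 + Y/3 (Q(Y) = (Y + 5)/3 = (5 + Y)/3 = 5/3 + Y/3)
s = 5 (s = 5/3 + (⅓)*10 = 5/3 + 10/3 = 5)
√((17*31 + 45) + s) = √((17*31 + 45) + 5) = √((527 + 45) + 5) = √(572 + 5) = √577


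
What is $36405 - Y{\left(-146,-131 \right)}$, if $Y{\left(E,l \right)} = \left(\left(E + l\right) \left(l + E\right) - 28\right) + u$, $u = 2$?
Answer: $-40298$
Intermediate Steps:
$Y{\left(E,l \right)} = -26 + \left(E + l\right)^{2}$ ($Y{\left(E,l \right)} = \left(\left(E + l\right) \left(l + E\right) - 28\right) + 2 = \left(\left(E + l\right) \left(E + l\right) - 28\right) + 2 = \left(\left(E + l\right)^{2} - 28\right) + 2 = \left(-28 + \left(E + l\right)^{2}\right) + 2 = -26 + \left(E + l\right)^{2}$)
$36405 - Y{\left(-146,-131 \right)} = 36405 - \left(-26 + \left(-146 - 131\right)^{2}\right) = 36405 - \left(-26 + \left(-277\right)^{2}\right) = 36405 - \left(-26 + 76729\right) = 36405 - 76703 = -40298$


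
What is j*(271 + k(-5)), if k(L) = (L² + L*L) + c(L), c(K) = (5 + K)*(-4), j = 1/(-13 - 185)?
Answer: -107/66 ≈ -1.6212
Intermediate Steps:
j = -1/198 (j = 1/(-198) = -1/198 ≈ -0.0050505)
c(K) = -20 - 4*K
k(L) = -20 - 4*L + 2*L² (k(L) = (L² + L*L) + (-20 - 4*L) = (L² + L²) + (-20 - 4*L) = 2*L² + (-20 - 4*L) = -20 - 4*L + 2*L²)
j*(271 + k(-5)) = -(271 + (-20 - 4*(-5) + 2*(-5)²))/198 = -(271 + (-20 + 20 + 2*25))/198 = -(271 + (-20 + 20 + 50))/198 = -(271 + 50)/198 = -1/198*321 = -107/66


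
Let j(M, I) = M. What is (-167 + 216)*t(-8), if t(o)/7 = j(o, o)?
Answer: -2744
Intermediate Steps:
t(o) = 7*o
(-167 + 216)*t(-8) = (-167 + 216)*(7*(-8)) = 49*(-56) = -2744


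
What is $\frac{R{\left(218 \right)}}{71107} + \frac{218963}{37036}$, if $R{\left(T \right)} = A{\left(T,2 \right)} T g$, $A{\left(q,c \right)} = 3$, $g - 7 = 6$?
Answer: $\frac{15884682113}{2633518852} \approx 6.0317$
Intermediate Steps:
$g = 13$ ($g = 7 + 6 = 13$)
$R{\left(T \right)} = 39 T$ ($R{\left(T \right)} = 3 T 13 = 39 T$)
$\frac{R{\left(218 \right)}}{71107} + \frac{218963}{37036} = \frac{39 \cdot 218}{71107} + \frac{218963}{37036} = 8502 \cdot \frac{1}{71107} + 218963 \cdot \frac{1}{37036} = \frac{8502}{71107} + \frac{218963}{37036} = \frac{15884682113}{2633518852}$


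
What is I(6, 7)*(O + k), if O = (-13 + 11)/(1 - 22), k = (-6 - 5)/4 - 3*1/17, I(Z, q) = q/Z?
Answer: -4043/1224 ≈ -3.3031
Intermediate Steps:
k = -199/68 (k = -11*¼ - 3*1/17 = -11/4 - 3/17 = -199/68 ≈ -2.9265)
O = 2/21 (O = -2/(-21) = -2*(-1/21) = 2/21 ≈ 0.095238)
I(6, 7)*(O + k) = (7/6)*(2/21 - 199/68) = (7*(⅙))*(-4043/1428) = (7/6)*(-4043/1428) = -4043/1224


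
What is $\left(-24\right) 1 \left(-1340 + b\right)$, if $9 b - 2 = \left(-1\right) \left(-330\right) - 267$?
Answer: $\frac{95960}{3} \approx 31987.0$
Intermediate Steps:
$b = \frac{65}{9}$ ($b = \frac{2}{9} + \frac{\left(-1\right) \left(-330\right) - 267}{9} = \frac{2}{9} + \frac{330 - 267}{9} = \frac{2}{9} + \frac{1}{9} \cdot 63 = \frac{2}{9} + 7 = \frac{65}{9} \approx 7.2222$)
$\left(-24\right) 1 \left(-1340 + b\right) = \left(-24\right) 1 \left(-1340 + \frac{65}{9}\right) = \left(-24\right) \left(- \frac{11995}{9}\right) = \frac{95960}{3}$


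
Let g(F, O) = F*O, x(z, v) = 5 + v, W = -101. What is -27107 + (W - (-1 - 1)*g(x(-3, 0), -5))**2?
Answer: -4306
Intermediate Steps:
-27107 + (W - (-1 - 1)*g(x(-3, 0), -5))**2 = -27107 + (-101 - (-1 - 1)*(5 + 0)*(-5))**2 = -27107 + (-101 - (-2)*5*(-5))**2 = -27107 + (-101 - (-2)*(-25))**2 = -27107 + (-101 - 1*50)**2 = -27107 + (-101 - 50)**2 = -27107 + (-151)**2 = -27107 + 22801 = -4306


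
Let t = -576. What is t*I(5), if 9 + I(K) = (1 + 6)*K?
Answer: -14976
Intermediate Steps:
I(K) = -9 + 7*K (I(K) = -9 + (1 + 6)*K = -9 + 7*K)
t*I(5) = -576*(-9 + 7*5) = -576*(-9 + 35) = -576*26 = -14976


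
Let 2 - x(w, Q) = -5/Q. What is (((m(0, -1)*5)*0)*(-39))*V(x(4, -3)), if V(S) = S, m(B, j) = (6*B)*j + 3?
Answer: 0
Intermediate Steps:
x(w, Q) = 2 + 5/Q (x(w, Q) = 2 - (-5)/Q = 2 + 5/Q)
m(B, j) = 3 + 6*B*j (m(B, j) = 6*B*j + 3 = 3 + 6*B*j)
(((m(0, -1)*5)*0)*(-39))*V(x(4, -3)) = ((((3 + 6*0*(-1))*5)*0)*(-39))*(2 + 5/(-3)) = ((((3 + 0)*5)*0)*(-39))*(2 + 5*(-1/3)) = (((3*5)*0)*(-39))*(2 - 5/3) = ((15*0)*(-39))*(1/3) = (0*(-39))*(1/3) = 0*(1/3) = 0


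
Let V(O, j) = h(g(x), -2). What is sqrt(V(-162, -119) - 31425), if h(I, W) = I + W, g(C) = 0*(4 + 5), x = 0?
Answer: I*sqrt(31427) ≈ 177.28*I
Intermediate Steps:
g(C) = 0 (g(C) = 0*9 = 0)
V(O, j) = -2 (V(O, j) = 0 - 2 = -2)
sqrt(V(-162, -119) - 31425) = sqrt(-2 - 31425) = sqrt(-31427) = I*sqrt(31427)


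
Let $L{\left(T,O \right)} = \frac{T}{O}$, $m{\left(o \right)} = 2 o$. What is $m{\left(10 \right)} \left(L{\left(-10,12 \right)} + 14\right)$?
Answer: $\frac{790}{3} \approx 263.33$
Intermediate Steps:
$m{\left(10 \right)} \left(L{\left(-10,12 \right)} + 14\right) = 2 \cdot 10 \left(- \frac{10}{12} + 14\right) = 20 \left(\left(-10\right) \frac{1}{12} + 14\right) = 20 \left(- \frac{5}{6} + 14\right) = 20 \cdot \frac{79}{6} = \frac{790}{3}$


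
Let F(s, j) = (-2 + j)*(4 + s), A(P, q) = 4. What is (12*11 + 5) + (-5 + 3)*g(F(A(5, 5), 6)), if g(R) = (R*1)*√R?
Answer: 137 - 256*√2 ≈ -225.04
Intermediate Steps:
g(R) = R^(3/2) (g(R) = R*√R = R^(3/2))
(12*11 + 5) + (-5 + 3)*g(F(A(5, 5), 6)) = (12*11 + 5) + (-5 + 3)*(-8 - 2*4 + 4*6 + 6*4)^(3/2) = (132 + 5) - 2*(-8 - 8 + 24 + 24)^(3/2) = 137 - 256*√2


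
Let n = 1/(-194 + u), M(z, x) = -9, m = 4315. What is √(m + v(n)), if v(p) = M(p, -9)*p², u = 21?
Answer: √129143626/173 ≈ 65.689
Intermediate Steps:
n = -1/173 (n = 1/(-194 + 21) = 1/(-173) = -1/173 ≈ -0.0057803)
v(p) = -9*p²
√(m + v(n)) = √(4315 - 9*(-1/173)²) = √(4315 - 9*1/29929) = √(4315 - 9/29929) = √(129143626/29929) = √129143626/173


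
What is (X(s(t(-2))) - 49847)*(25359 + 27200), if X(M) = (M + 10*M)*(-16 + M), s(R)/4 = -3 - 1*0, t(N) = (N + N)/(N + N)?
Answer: -2425650409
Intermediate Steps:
t(N) = 1 (t(N) = (2*N)/((2*N)) = (2*N)*(1/(2*N)) = 1)
s(R) = -12 (s(R) = 4*(-3 - 1*0) = 4*(-3 + 0) = 4*(-3) = -12)
X(M) = 11*M*(-16 + M) (X(M) = (11*M)*(-16 + M) = 11*M*(-16 + M))
(X(s(t(-2))) - 49847)*(25359 + 27200) = (11*(-12)*(-16 - 12) - 49847)*(25359 + 27200) = (11*(-12)*(-28) - 49847)*52559 = (3696 - 49847)*52559 = -46151*52559 = -2425650409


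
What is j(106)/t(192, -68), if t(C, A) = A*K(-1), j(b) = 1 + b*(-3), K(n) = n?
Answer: -317/68 ≈ -4.6618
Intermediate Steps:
j(b) = 1 - 3*b
t(C, A) = -A (t(C, A) = A*(-1) = -A)
j(106)/t(192, -68) = (1 - 3*106)/((-1*(-68))) = (1 - 318)/68 = -317*1/68 = -317/68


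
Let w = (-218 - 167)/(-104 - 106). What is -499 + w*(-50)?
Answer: -1772/3 ≈ -590.67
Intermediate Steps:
w = 11/6 (w = -385/(-210) = -385*(-1/210) = 11/6 ≈ 1.8333)
-499 + w*(-50) = -499 + (11/6)*(-50) = -499 - 275/3 = -1772/3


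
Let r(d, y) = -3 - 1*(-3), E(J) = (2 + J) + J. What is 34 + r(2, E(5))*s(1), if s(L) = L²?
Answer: 34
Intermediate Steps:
E(J) = 2 + 2*J
r(d, y) = 0 (r(d, y) = -3 + 3 = 0)
34 + r(2, E(5))*s(1) = 34 + 0*1² = 34 + 0*1 = 34 + 0 = 34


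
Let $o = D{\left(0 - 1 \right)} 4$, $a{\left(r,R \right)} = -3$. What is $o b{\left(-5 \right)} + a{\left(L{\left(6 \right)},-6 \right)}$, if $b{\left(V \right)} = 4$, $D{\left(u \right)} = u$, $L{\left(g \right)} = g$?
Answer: $-19$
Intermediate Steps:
$o = -4$ ($o = \left(0 - 1\right) 4 = \left(-1\right) 4 = -4$)
$o b{\left(-5 \right)} + a{\left(L{\left(6 \right)},-6 \right)} = \left(-4\right) 4 - 3 = -16 - 3 = -19$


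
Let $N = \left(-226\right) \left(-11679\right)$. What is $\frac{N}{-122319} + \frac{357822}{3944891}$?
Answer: $- \frac{3456196633432}{160845040743} \approx -21.488$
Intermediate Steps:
$N = 2639454$
$\frac{N}{-122319} + \frac{357822}{3944891} = \frac{2639454}{-122319} + \frac{357822}{3944891} = 2639454 \left(- \frac{1}{122319}\right) + 357822 \cdot \frac{1}{3944891} = - \frac{879818}{40773} + \frac{357822}{3944891} = - \frac{3456196633432}{160845040743}$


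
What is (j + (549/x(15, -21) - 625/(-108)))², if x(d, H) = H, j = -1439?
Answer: 1217211312529/571536 ≈ 2.1297e+6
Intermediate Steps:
(j + (549/x(15, -21) - 625/(-108)))² = (-1439 + (549/(-21) - 625/(-108)))² = (-1439 + (549*(-1/21) - 625*(-1/108)))² = (-1439 + (-183/7 + 625/108))² = (-1439 - 15389/756)² = (-1103273/756)² = 1217211312529/571536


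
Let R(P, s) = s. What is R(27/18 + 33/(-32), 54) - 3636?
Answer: -3582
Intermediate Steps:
R(27/18 + 33/(-32), 54) - 3636 = 54 - 3636 = -3582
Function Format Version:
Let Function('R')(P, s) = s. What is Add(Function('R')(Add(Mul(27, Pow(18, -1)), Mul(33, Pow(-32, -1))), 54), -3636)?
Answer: -3582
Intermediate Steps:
Add(Function('R')(Add(Mul(27, Pow(18, -1)), Mul(33, Pow(-32, -1))), 54), -3636) = Add(54, -3636) = -3582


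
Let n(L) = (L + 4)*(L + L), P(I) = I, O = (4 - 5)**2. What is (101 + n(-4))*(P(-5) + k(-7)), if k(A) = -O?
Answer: -606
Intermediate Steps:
O = 1 (O = (-1)**2 = 1)
n(L) = 2*L*(4 + L) (n(L) = (4 + L)*(2*L) = 2*L*(4 + L))
k(A) = -1 (k(A) = -1*1 = -1)
(101 + n(-4))*(P(-5) + k(-7)) = (101 + 2*(-4)*(4 - 4))*(-5 - 1) = (101 + 2*(-4)*0)*(-6) = (101 + 0)*(-6) = 101*(-6) = -606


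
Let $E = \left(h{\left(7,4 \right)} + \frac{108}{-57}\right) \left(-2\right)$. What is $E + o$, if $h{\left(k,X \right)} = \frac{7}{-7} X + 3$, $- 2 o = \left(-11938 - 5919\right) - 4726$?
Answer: $\frac{429297}{38} \approx 11297.0$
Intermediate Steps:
$o = \frac{22583}{2}$ ($o = - \frac{\left(-11938 - 5919\right) - 4726}{2} = - \frac{-17857 - 4726}{2} = \left(- \frac{1}{2}\right) \left(-22583\right) = \frac{22583}{2} \approx 11292.0$)
$h{\left(k,X \right)} = 3 - X$ ($h{\left(k,X \right)} = 7 \left(- \frac{1}{7}\right) X + 3 = - X + 3 = 3 - X$)
$E = \frac{110}{19}$ ($E = \left(\left(3 - 4\right) + \frac{108}{-57}\right) \left(-2\right) = \left(\left(3 - 4\right) + 108 \left(- \frac{1}{57}\right)\right) \left(-2\right) = \left(-1 - \frac{36}{19}\right) \left(-2\right) = \left(- \frac{55}{19}\right) \left(-2\right) = \frac{110}{19} \approx 5.7895$)
$E + o = \frac{110}{19} + \frac{22583}{2} = \frac{429297}{38}$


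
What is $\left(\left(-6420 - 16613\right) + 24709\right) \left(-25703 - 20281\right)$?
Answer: $-77069184$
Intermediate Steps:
$\left(\left(-6420 - 16613\right) + 24709\right) \left(-25703 - 20281\right) = \left(\left(-6420 - 16613\right) + 24709\right) \left(-45984\right) = \left(-23033 + 24709\right) \left(-45984\right) = 1676 \left(-45984\right) = -77069184$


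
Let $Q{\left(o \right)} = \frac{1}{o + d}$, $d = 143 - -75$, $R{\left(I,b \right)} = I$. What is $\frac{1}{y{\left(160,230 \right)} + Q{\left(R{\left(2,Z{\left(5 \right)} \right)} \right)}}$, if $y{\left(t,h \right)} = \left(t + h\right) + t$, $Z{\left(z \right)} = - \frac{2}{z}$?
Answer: $\frac{220}{121001} \approx 0.0018182$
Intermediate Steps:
$y{\left(t,h \right)} = h + 2 t$ ($y{\left(t,h \right)} = \left(h + t\right) + t = h + 2 t$)
$d = 218$ ($d = 143 + 75 = 218$)
$Q{\left(o \right)} = \frac{1}{218 + o}$ ($Q{\left(o \right)} = \frac{1}{o + 218} = \frac{1}{218 + o}$)
$\frac{1}{y{\left(160,230 \right)} + Q{\left(R{\left(2,Z{\left(5 \right)} \right)} \right)}} = \frac{1}{\left(230 + 2 \cdot 160\right) + \frac{1}{218 + 2}} = \frac{1}{\left(230 + 320\right) + \frac{1}{220}} = \frac{1}{550 + \frac{1}{220}} = \frac{1}{\frac{121001}{220}} = \frac{220}{121001}$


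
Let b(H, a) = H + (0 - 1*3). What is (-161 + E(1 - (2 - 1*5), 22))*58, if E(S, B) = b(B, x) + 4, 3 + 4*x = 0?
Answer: -8004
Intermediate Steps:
x = -3/4 (x = -3/4 + (1/4)*0 = -3/4 + 0 = -3/4 ≈ -0.75000)
b(H, a) = -3 + H (b(H, a) = H + (0 - 3) = H - 3 = -3 + H)
E(S, B) = 1 + B (E(S, B) = (-3 + B) + 4 = 1 + B)
(-161 + E(1 - (2 - 1*5), 22))*58 = (-161 + (1 + 22))*58 = (-161 + 23)*58 = -138*58 = -8004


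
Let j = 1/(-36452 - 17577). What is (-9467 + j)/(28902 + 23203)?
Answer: -511492544/2815181045 ≈ -0.18169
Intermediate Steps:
j = -1/54029 (j = 1/(-54029) = -1/54029 ≈ -1.8509e-5)
(-9467 + j)/(28902 + 23203) = (-9467 - 1/54029)/(28902 + 23203) = -511492544/54029/52105 = -511492544/54029*1/52105 = -511492544/2815181045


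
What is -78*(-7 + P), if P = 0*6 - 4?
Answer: 858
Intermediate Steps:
P = -4 (P = 0 - 4 = -4)
-78*(-7 + P) = -78*(-7 - 4) = -78*(-11) = 858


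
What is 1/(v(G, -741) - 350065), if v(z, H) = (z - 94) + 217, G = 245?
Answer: -1/349697 ≈ -2.8596e-6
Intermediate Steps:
v(z, H) = 123 + z (v(z, H) = (-94 + z) + 217 = 123 + z)
1/(v(G, -741) - 350065) = 1/((123 + 245) - 350065) = 1/(368 - 350065) = 1/(-349697) = -1/349697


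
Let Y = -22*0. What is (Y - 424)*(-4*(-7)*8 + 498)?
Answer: -306128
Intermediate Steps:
Y = 0
(Y - 424)*(-4*(-7)*8 + 498) = (0 - 424)*(-4*(-7)*8 + 498) = -424*(28*8 + 498) = -424*(224 + 498) = -424*722 = -306128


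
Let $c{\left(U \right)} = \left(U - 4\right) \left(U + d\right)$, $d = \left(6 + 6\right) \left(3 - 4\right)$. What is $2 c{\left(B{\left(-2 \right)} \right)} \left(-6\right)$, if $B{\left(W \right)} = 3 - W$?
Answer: $84$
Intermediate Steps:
$d = -12$ ($d = 12 \left(-1\right) = -12$)
$c{\left(U \right)} = \left(-12 + U\right) \left(-4 + U\right)$ ($c{\left(U \right)} = \left(U - 4\right) \left(U - 12\right) = \left(-4 + U\right) \left(-12 + U\right) = \left(-12 + U\right) \left(-4 + U\right)$)
$2 c{\left(B{\left(-2 \right)} \right)} \left(-6\right) = 2 \left(48 + \left(3 - -2\right)^{2} - 16 \left(3 - -2\right)\right) \left(-6\right) = 2 \left(48 + \left(3 + 2\right)^{2} - 16 \left(3 + 2\right)\right) \left(-6\right) = 2 \left(48 + 5^{2} - 80\right) \left(-6\right) = 2 \left(48 + 25 - 80\right) \left(-6\right) = 2 \left(-7\right) \left(-6\right) = \left(-14\right) \left(-6\right) = 84$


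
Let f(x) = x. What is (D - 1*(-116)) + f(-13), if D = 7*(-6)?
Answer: 61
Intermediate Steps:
D = -42
(D - 1*(-116)) + f(-13) = (-42 - 1*(-116)) - 13 = (-42 + 116) - 13 = 74 - 13 = 61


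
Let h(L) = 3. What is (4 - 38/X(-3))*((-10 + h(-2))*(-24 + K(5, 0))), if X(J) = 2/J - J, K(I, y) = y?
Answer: -2064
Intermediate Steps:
X(J) = -J + 2/J
(4 - 38/X(-3))*((-10 + h(-2))*(-24 + K(5, 0))) = (4 - 38/(-1*(-3) + 2/(-3)))*((-10 + 3)*(-24 + 0)) = (4 - 38/(3 + 2*(-⅓)))*(-7*(-24)) = (4 - 38/(3 - ⅔))*168 = (4 - 38/7/3)*168 = (4 - 38*3/7)*168 = (4 - 114/7)*168 = -86/7*168 = -2064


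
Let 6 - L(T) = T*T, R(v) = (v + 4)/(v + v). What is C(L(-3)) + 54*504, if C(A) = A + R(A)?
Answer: 163277/6 ≈ 27213.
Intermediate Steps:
R(v) = (4 + v)/(2*v) (R(v) = (4 + v)/((2*v)) = (4 + v)*(1/(2*v)) = (4 + v)/(2*v))
L(T) = 6 - T² (L(T) = 6 - T*T = 6 - T²)
C(A) = A + (4 + A)/(2*A)
C(L(-3)) + 54*504 = (½ + (6 - 1*(-3)²) + 2/(6 - 1*(-3)²)) + 54*504 = (½ + (6 - 1*9) + 2/(6 - 1*9)) + 27216 = (½ + (6 - 9) + 2/(6 - 9)) + 27216 = (½ - 3 + 2/(-3)) + 27216 = (½ - 3 + 2*(-⅓)) + 27216 = (½ - 3 - ⅔) + 27216 = -19/6 + 27216 = 163277/6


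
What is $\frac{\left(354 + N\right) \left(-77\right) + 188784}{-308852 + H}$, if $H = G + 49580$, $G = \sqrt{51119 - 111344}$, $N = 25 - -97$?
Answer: $- \frac{13147855968}{22407343403} - \frac{760660 i \sqrt{2409}}{67222030209} \approx -0.58677 - 0.00055539 i$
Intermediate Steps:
$N = 122$ ($N = 25 + 97 = 122$)
$G = 5 i \sqrt{2409}$ ($G = \sqrt{-60225} = 5 i \sqrt{2409} \approx 245.41 i$)
$H = 49580 + 5 i \sqrt{2409}$ ($H = 5 i \sqrt{2409} + 49580 = 49580 + 5 i \sqrt{2409} \approx 49580.0 + 245.41 i$)
$\frac{\left(354 + N\right) \left(-77\right) + 188784}{-308852 + H} = \frac{\left(354 + 122\right) \left(-77\right) + 188784}{-308852 + \left(49580 + 5 i \sqrt{2409}\right)} = \frac{476 \left(-77\right) + 188784}{-259272 + 5 i \sqrt{2409}} = \frac{-36652 + 188784}{-259272 + 5 i \sqrt{2409}} = \frac{152132}{-259272 + 5 i \sqrt{2409}}$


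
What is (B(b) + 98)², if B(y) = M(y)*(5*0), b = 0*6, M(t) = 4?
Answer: 9604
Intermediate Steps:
b = 0
B(y) = 0 (B(y) = 4*(5*0) = 4*0 = 0)
(B(b) + 98)² = (0 + 98)² = 98² = 9604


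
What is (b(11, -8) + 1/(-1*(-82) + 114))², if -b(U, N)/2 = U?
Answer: 18584721/38416 ≈ 483.78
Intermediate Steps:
b(U, N) = -2*U
(b(11, -8) + 1/(-1*(-82) + 114))² = (-2*11 + 1/(-1*(-82) + 114))² = (-22 + 1/(82 + 114))² = (-22 + 1/196)² = (-4311/196)² = 18584721/38416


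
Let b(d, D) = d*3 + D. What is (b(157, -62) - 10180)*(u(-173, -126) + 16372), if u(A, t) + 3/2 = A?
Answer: -316531545/2 ≈ -1.5827e+8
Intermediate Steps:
u(A, t) = -3/2 + A
b(d, D) = D + 3*d (b(d, D) = 3*d + D = D + 3*d)
(b(157, -62) - 10180)*(u(-173, -126) + 16372) = ((-62 + 3*157) - 10180)*((-3/2 - 173) + 16372) = ((-62 + 471) - 10180)*(-349/2 + 16372) = (409 - 10180)*(32395/2) = -9771*32395/2 = -316531545/2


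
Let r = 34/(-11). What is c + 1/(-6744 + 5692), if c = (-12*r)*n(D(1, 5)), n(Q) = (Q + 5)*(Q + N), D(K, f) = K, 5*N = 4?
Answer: 23177609/57860 ≈ 400.58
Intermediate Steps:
N = 4/5 (N = (1/5)*4 = 4/5 ≈ 0.80000)
n(Q) = (5 + Q)*(4/5 + Q) (n(Q) = (Q + 5)*(Q + 4/5) = (5 + Q)*(4/5 + Q))
r = -34/11 (r = 34*(-1/11) = -34/11 ≈ -3.0909)
c = 22032/55 (c = (-12*(-34/11))*(4 + 1**2 + (29/5)*1) = 408*(4 + 1 + 29/5)/11 = (408/11)*(54/5) = 22032/55 ≈ 400.58)
c + 1/(-6744 + 5692) = 22032/55 + 1/(-6744 + 5692) = 22032/55 + 1/(-1052) = 22032/55 - 1/1052 = 23177609/57860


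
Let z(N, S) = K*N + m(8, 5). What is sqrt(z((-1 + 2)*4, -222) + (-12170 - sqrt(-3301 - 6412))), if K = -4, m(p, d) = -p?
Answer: sqrt(-12194 - I*sqrt(9713)) ≈ 0.4462 - 110.43*I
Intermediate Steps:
z(N, S) = -8 - 4*N (z(N, S) = -4*N - 1*8 = -4*N - 8 = -8 - 4*N)
sqrt(z((-1 + 2)*4, -222) + (-12170 - sqrt(-3301 - 6412))) = sqrt((-8 - 4*(-1 + 2)*4) + (-12170 - sqrt(-3301 - 6412))) = sqrt((-8 - 4*4) + (-12170 - sqrt(-9713))) = sqrt((-8 - 4*4) + (-12170 - I*sqrt(9713))) = sqrt((-8 - 16) + (-12170 - I*sqrt(9713))) = sqrt(-24 + (-12170 - I*sqrt(9713))) = sqrt(-12194 - I*sqrt(9713))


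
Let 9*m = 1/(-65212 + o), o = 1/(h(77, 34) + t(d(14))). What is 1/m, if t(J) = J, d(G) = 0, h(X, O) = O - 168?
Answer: -78645681/134 ≈ -5.8691e+5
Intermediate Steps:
h(X, O) = -168 + O
o = -1/134 (o = 1/((-168 + 34) + 0) = 1/(-134 + 0) = 1/(-134) = -1/134 ≈ -0.0074627)
m = -134/78645681 (m = 1/(9*(-65212 - 1/134)) = 1/(9*(-8738409/134)) = (⅑)*(-134/8738409) = -134/78645681 ≈ -1.7038e-6)
1/m = 1/(-134/78645681) = -78645681/134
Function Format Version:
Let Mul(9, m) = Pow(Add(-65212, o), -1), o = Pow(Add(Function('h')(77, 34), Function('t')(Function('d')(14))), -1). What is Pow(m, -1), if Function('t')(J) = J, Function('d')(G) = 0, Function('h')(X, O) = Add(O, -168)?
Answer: Rational(-78645681, 134) ≈ -5.8691e+5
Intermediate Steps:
Function('h')(X, O) = Add(-168, O)
o = Rational(-1, 134) (o = Pow(Add(Add(-168, 34), 0), -1) = Pow(Add(-134, 0), -1) = Pow(-134, -1) = Rational(-1, 134) ≈ -0.0074627)
m = Rational(-134, 78645681) (m = Mul(Rational(1, 9), Pow(Add(-65212, Rational(-1, 134)), -1)) = Mul(Rational(1, 9), Pow(Rational(-8738409, 134), -1)) = Mul(Rational(1, 9), Rational(-134, 8738409)) = Rational(-134, 78645681) ≈ -1.7038e-6)
Pow(m, -1) = Pow(Rational(-134, 78645681), -1) = Rational(-78645681, 134)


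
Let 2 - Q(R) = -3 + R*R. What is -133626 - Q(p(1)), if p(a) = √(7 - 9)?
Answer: -133633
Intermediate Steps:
p(a) = I*√2 (p(a) = √(-2) = I*√2)
Q(R) = 5 - R² (Q(R) = 2 - (-3 + R*R) = 2 - (-3 + R²) = 2 + (3 - R²) = 5 - R²)
-133626 - Q(p(1)) = -133626 - (5 - (I*√2)²) = -133626 - (5 - 1*(-2)) = -133626 - (5 + 2) = -133626 - 1*7 = -133626 - 7 = -133633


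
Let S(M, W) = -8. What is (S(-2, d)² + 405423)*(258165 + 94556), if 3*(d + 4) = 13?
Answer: 143023780127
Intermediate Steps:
d = ⅓ (d = -4 + (⅓)*13 = -4 + 13/3 = ⅓ ≈ 0.33333)
(S(-2, d)² + 405423)*(258165 + 94556) = ((-8)² + 405423)*(258165 + 94556) = (64 + 405423)*352721 = 405487*352721 = 143023780127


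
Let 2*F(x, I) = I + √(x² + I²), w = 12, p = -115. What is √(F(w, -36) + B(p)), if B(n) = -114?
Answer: √(-132 + 6*√10) ≈ 10.631*I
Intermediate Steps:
F(x, I) = I/2 + √(I² + x²)/2 (F(x, I) = (I + √(x² + I²))/2 = (I + √(I² + x²))/2 = I/2 + √(I² + x²)/2)
√(F(w, -36) + B(p)) = √(((½)*(-36) + √((-36)² + 12²)/2) - 114) = √((-18 + √(1296 + 144)/2) - 114) = √((-18 + √1440/2) - 114) = √((-18 + (12*√10)/2) - 114) = √((-18 + 6*√10) - 114) = √(-132 + 6*√10)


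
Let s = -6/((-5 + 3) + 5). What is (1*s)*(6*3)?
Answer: -36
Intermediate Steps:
s = -2 (s = -6/(-2 + 5) = -6/3 = -6*1/3 = -2)
(1*s)*(6*3) = (1*(-2))*(6*3) = -2*18 = -36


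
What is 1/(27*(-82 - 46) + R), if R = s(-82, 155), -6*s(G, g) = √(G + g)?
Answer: -124416/429981623 + 6*√73/429981623 ≈ -0.00028923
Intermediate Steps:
s(G, g) = -√(G + g)/6
R = -√73/6 (R = -√(-82 + 155)/6 = -√73/6 ≈ -1.4240)
1/(27*(-82 - 46) + R) = 1/(27*(-82 - 46) - √73/6) = 1/(27*(-128) - √73/6) = 1/(-3456 - √73/6)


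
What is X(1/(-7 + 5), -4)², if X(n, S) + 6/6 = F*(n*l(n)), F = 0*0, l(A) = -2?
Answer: 1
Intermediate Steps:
F = 0
X(n, S) = -1 (X(n, S) = -1 + 0*(n*(-2)) = -1 + 0*(-2*n) = -1 + 0 = -1)
X(1/(-7 + 5), -4)² = (-1)² = 1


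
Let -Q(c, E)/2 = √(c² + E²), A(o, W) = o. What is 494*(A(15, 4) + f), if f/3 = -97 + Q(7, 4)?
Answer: -136344 - 2964*√65 ≈ -1.6024e+5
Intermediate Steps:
Q(c, E) = -2*√(E² + c²) (Q(c, E) = -2*√(c² + E²) = -2*√(E² + c²))
f = -291 - 6*√65 (f = 3*(-97 - 2*√(4² + 7²)) = 3*(-97 - 2*√(16 + 49)) = 3*(-97 - 2*√65) = -291 - 6*√65 ≈ -339.37)
494*(A(15, 4) + f) = 494*(15 + (-291 - 6*√65)) = 494*(-276 - 6*√65) = -136344 - 2964*√65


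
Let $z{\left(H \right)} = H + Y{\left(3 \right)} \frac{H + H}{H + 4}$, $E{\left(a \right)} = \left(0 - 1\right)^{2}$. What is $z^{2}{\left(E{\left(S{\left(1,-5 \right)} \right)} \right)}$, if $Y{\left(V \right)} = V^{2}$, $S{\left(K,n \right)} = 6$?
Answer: $\frac{529}{25} \approx 21.16$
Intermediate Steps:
$E{\left(a \right)} = 1$ ($E{\left(a \right)} = \left(-1\right)^{2} = 1$)
$z{\left(H \right)} = H + \frac{18 H}{4 + H}$ ($z{\left(H \right)} = H + 3^{2} \frac{H + H}{H + 4} = H + 9 \frac{2 H}{4 + H} = H + \frac{18 H}{4 + H}$)
$z^{2}{\left(E{\left(S{\left(1,-5 \right)} \right)} \right)} = \left(1 \frac{1}{4 + 1} \left(22 + 1\right)\right)^{2} = \left(1 \cdot \frac{1}{5} \cdot 23\right)^{2} = \left(\frac{23}{5}\right)^{2} = \frac{529}{25}$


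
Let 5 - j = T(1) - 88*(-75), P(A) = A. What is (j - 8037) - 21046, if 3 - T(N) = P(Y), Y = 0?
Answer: -35681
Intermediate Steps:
T(N) = 3 (T(N) = 3 - 1*0 = 3 + 0 = 3)
j = -6598 (j = 5 - (3 - 88*(-75)) = 5 - (3 + 6600) = 5 - 1*6603 = 5 - 6603 = -6598)
(j - 8037) - 21046 = (-6598 - 8037) - 21046 = -14635 - 21046 = -35681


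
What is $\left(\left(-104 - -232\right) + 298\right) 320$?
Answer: $136320$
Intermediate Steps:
$\left(\left(-104 - -232\right) + 298\right) 320 = \left(\left(-104 + 232\right) + 298\right) 320 = \left(128 + 298\right) 320 = 426 \cdot 320 = 136320$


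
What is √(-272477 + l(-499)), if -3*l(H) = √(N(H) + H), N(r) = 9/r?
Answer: √(-610623409293 - 1497*I*√124255990)/1497 ≈ 0.0071325 - 521.99*I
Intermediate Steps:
l(H) = -√(H + 9/H)/3 (l(H) = -√(9/H + H)/3 = -√(H + 9/H)/3)
√(-272477 + l(-499)) = √(-272477 - √(-499 + 9/(-499))/3) = √(-272477 - √(-499 + 9*(-1/499))/3) = √(-272477 - √(-499 - 9/499)/3) = √(-272477 - I*√124255990/1497)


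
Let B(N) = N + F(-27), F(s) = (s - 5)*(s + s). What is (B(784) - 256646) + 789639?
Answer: 535505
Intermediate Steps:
F(s) = 2*s*(-5 + s) (F(s) = (-5 + s)*(2*s) = 2*s*(-5 + s))
B(N) = 1728 + N (B(N) = N + 2*(-27)*(-5 - 27) = N + 2*(-27)*(-32) = N + 1728 = 1728 + N)
(B(784) - 256646) + 789639 = ((1728 + 784) - 256646) + 789639 = (2512 - 256646) + 789639 = -254134 + 789639 = 535505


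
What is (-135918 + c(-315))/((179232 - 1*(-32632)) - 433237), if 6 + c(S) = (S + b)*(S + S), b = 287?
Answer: 39428/73791 ≈ 0.53432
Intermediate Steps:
c(S) = -6 + 2*S*(287 + S) (c(S) = -6 + (S + 287)*(S + S) = -6 + (287 + S)*(2*S) = -6 + 2*S*(287 + S))
(-135918 + c(-315))/((179232 - 1*(-32632)) - 433237) = (-135918 + (-6 + 2*(-315)**2 + 574*(-315)))/((179232 - 1*(-32632)) - 433237) = (-135918 + (-6 + 2*99225 - 180810))/((179232 + 32632) - 433237) = (-135918 + (-6 + 198450 - 180810))/(211864 - 433237) = (-135918 + 17634)/(-221373) = -118284*(-1/221373) = 39428/73791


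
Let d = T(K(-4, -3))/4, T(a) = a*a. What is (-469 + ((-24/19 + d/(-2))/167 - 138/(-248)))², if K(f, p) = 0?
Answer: 33971291921902729/154804476304 ≈ 2.1945e+5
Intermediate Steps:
T(a) = a²
d = 0 (d = 0²/4 = 0*(¼) = 0)
(-469 + ((-24/19 + d/(-2))/167 - 138/(-248)))² = (-469 + ((-24/19 + 0/(-2))/167 - 138/(-248)))² = (-469 + ((-24*1/19 + 0*(-½))*(1/167) - 138*(-1/248)))² = (-469 + ((-24/19 + 0)*(1/167) + 69/124))² = (-469 + (-24/19*1/167 + 69/124))² = (-469 + (-24/3173 + 69/124))² = (-469 + 215961/393452)² = (-184313027/393452)² = 33971291921902729/154804476304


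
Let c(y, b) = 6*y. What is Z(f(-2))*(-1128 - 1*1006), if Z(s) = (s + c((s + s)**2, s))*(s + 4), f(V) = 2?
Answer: -1254792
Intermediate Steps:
Z(s) = (4 + s)*(s + 24*s**2) (Z(s) = (s + 6*(s + s)**2)*(s + 4) = (s + 6*(2*s)**2)*(4 + s) = (s + 6*(4*s**2))*(4 + s) = (s + 24*s**2)*(4 + s) = (4 + s)*(s + 24*s**2))
Z(f(-2))*(-1128 - 1*1006) = (2*(4 + 24*2**2 + 97*2))*(-1128 - 1*1006) = (2*(4 + 24*4 + 194))*(-1128 - 1006) = (2*(4 + 96 + 194))*(-2134) = (2*294)*(-2134) = 588*(-2134) = -1254792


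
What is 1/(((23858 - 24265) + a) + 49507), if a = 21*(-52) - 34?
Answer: 1/47974 ≈ 2.0845e-5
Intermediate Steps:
a = -1126 (a = -1092 - 34 = -1126)
1/(((23858 - 24265) + a) + 49507) = 1/(((23858 - 24265) - 1126) + 49507) = 1/((-407 - 1126) + 49507) = 1/(-1533 + 49507) = 1/47974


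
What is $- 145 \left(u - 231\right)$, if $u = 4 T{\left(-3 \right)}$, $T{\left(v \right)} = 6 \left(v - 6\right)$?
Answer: $64815$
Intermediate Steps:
$T{\left(v \right)} = -36 + 6 v$ ($T{\left(v \right)} = 6 \left(-6 + v\right) = -36 + 6 v$)
$u = -216$ ($u = 4 \left(-36 + 6 \left(-3\right)\right) = 4 \left(-36 - 18\right) = 4 \left(-54\right) = -216$)
$- 145 \left(u - 231\right) = - 145 \left(-216 - 231\right) = \left(-145\right) \left(-447\right) = 64815$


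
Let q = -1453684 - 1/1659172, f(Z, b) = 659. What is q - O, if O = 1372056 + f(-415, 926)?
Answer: -4689482081629/1659172 ≈ -2.8264e+6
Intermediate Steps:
O = 1372715 (O = 1372056 + 659 = 1372715)
q = -2411911789649/1659172 (q = -1453684 - 1*1/1659172 = -1453684 - 1/1659172 = -2411911789649/1659172 ≈ -1.4537e+6)
q - O = -2411911789649/1659172 - 1*1372715 = -2411911789649/1659172 - 1372715 = -4689482081629/1659172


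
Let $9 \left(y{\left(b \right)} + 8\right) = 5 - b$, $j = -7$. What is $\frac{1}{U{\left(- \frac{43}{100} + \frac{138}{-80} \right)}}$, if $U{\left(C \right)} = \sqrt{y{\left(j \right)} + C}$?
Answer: $- \frac{10 i \sqrt{31758}}{5293} \approx - 0.33669 i$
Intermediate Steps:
$y{\left(b \right)} = - \frac{67}{9} - \frac{b}{9}$ ($y{\left(b \right)} = -8 + \frac{5 - b}{9} = -8 - \left(- \frac{5}{9} + \frac{b}{9}\right) = - \frac{67}{9} - \frac{b}{9}$)
$U{\left(C \right)} = \sqrt{- \frac{20}{3} + C}$ ($U{\left(C \right)} = \sqrt{\left(- \frac{67}{9} - - \frac{7}{9}\right) + C} = \sqrt{\left(- \frac{67}{9} + \frac{7}{9}\right) + C} = \sqrt{- \frac{20}{3} + C}$)
$\frac{1}{U{\left(- \frac{43}{100} + \frac{138}{-80} \right)}} = \frac{1}{\frac{1}{3} \sqrt{-60 + 9 \left(- \frac{43}{100} + \frac{138}{-80}\right)}} = \frac{1}{\frac{1}{3} \sqrt{-60 + 9 \left(\left(-43\right) \frac{1}{100} + 138 \left(- \frac{1}{80}\right)\right)}} = \frac{1}{\frac{1}{3} \sqrt{-60 + 9 \left(- \frac{43}{100} - \frac{69}{40}\right)}} = \frac{1}{\frac{1}{3} \sqrt{-60 + 9 \left(- \frac{431}{200}\right)}} = \frac{1}{\frac{1}{3} \sqrt{-60 - \frac{3879}{200}}} = \frac{1}{\frac{1}{3} \sqrt{- \frac{15879}{200}}} = \frac{1}{\frac{1}{3} \frac{i \sqrt{31758}}{20}} = \frac{1}{\frac{1}{60} i \sqrt{31758}} = - \frac{10 i \sqrt{31758}}{5293}$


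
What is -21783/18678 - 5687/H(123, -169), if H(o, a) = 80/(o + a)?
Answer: 407038293/124520 ≈ 3268.9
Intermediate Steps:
H(o, a) = 80/(a + o)
-21783/18678 - 5687/H(123, -169) = -21783/18678 - 5687/(80/(-169 + 123)) = -21783*1/18678 - 5687/(80/(-46)) = -7261/6226 - 5687/(80*(-1/46)) = -7261/6226 - 5687/(-40/23) = -7261/6226 - 5687*(-23/40) = -7261/6226 + 130801/40 = 407038293/124520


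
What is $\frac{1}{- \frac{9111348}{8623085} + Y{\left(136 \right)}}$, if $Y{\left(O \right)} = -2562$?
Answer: $- \frac{8623085}{22101455118} \approx -0.00039016$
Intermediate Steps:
$\frac{1}{- \frac{9111348}{8623085} + Y{\left(136 \right)}} = \frac{1}{- \frac{9111348}{8623085} - 2562} = \frac{1}{- \frac{22101455118}{8623085}} = - \frac{8623085}{22101455118}$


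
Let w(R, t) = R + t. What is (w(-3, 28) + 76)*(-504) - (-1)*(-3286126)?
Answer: -3337030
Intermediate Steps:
(w(-3, 28) + 76)*(-504) - (-1)*(-3286126) = ((-3 + 28) + 76)*(-504) - (-1)*(-3286126) = (25 + 76)*(-504) - 1*3286126 = 101*(-504) - 3286126 = -50904 - 3286126 = -3337030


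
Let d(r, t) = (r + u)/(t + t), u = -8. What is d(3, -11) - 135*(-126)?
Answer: 374225/22 ≈ 17010.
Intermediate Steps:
d(r, t) = (-8 + r)/(2*t) (d(r, t) = (r - 8)/(t + t) = (-8 + r)/((2*t)) = (-8 + r)*(1/(2*t)) = (-8 + r)/(2*t))
d(3, -11) - 135*(-126) = (½)*(-8 + 3)/(-11) - 135*(-126) = (½)*(-1/11)*(-5) + 17010 = 5/22 + 17010 = 374225/22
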